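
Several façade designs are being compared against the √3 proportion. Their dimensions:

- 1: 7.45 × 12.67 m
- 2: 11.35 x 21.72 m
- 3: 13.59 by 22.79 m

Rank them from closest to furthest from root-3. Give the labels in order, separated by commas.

1, 3, 2

Ratios: 1 = 12.67 / 7.45 ≈ 1.701; 2 = 21.72 / 11.35 ≈ 1.914; 3 = 22.79 / 13.59 ≈ 1.677.
|Δ from 1.732|: 1 0.031; 2 0.182; 3 0.055.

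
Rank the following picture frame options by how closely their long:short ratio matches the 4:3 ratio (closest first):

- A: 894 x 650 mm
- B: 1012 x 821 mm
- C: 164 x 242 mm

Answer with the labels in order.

A: 894/650 ≈ 1.375 → |1.375 − 1.333| = 0.042
B: 1012/821 ≈ 1.233 → |1.233 − 1.333| = 0.100
C: 242/164 ≈ 1.476 → |1.476 − 1.333| = 0.143

A, B, C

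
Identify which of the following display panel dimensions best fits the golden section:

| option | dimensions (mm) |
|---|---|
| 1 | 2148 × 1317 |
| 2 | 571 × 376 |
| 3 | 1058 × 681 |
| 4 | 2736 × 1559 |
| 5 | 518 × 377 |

1

Ratios (long/short): 1 ≈ 1.631; 2 ≈ 1.519; 3 ≈ 1.554; 4 ≈ 1.755; 5 ≈ 1.374.
golden ratio ≈ 1.618; option 1 is nearest (Δ 0.013).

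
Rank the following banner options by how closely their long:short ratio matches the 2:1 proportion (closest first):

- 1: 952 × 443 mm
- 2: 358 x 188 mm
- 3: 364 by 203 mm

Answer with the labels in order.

2, 1, 3

Ratios: 1 = 952 / 443 ≈ 2.149; 2 = 358 / 188 ≈ 1.904; 3 = 364 / 203 ≈ 1.793.
|Δ from 2.000|: 1 0.149; 2 0.096; 3 0.207.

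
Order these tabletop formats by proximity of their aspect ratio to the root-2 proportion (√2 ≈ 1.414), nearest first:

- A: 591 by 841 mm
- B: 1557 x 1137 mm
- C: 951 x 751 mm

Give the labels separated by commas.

A: 841/591 ≈ 1.423 → |1.423 − 1.414| = 0.009
B: 1557/1137 ≈ 1.369 → |1.369 − 1.414| = 0.045
C: 951/751 ≈ 1.266 → |1.266 − 1.414| = 0.148

A, B, C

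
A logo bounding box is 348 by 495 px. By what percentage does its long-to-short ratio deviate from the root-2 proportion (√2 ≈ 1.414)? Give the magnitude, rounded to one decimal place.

Ratio = 495 / 348 ≈ 1.4224.
Ideal root-2 ≈ 1.4142. |1.4224 − 1.4142| / 1.4142 ≈ 0.58% → 0.6%.

0.6%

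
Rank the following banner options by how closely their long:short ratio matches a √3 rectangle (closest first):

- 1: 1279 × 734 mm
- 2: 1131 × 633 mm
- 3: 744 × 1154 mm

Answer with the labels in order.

1: 1279/734 ≈ 1.743 → |1.743 − 1.732| = 0.011
2: 1131/633 ≈ 1.787 → |1.787 − 1.732| = 0.055
3: 1154/744 ≈ 1.551 → |1.551 − 1.732| = 0.181

1, 2, 3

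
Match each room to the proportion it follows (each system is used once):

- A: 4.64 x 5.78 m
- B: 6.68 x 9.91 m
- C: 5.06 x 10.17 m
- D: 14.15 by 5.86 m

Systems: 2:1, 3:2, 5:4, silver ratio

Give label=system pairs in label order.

A=5:4, B=3:2, C=2:1, D=silver ratio

A = 5.78/4.64 ≈ 1.246 → 5:4 (1.250)
B = 9.91/6.68 ≈ 1.484 → 3:2 (1.500)
C = 10.17/5.06 ≈ 2.010 → 2:1 (2.000)
D = 14.15/5.86 ≈ 2.415 → silver ratio (2.414)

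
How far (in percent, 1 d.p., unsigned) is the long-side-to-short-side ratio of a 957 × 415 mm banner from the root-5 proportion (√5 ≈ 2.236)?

3.1%

Ratio = 957 / 415 ≈ 2.3060.
Ideal root-5 ≈ 2.2361. |2.3060 − 2.2361| / 2.2361 ≈ 3.13% → 3.1%.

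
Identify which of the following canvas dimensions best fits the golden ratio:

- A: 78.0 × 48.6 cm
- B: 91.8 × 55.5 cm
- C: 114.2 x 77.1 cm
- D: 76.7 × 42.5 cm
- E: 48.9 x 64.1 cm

A

Ratios (long/short): A ≈ 1.605; B ≈ 1.654; C ≈ 1.481; D ≈ 1.805; E ≈ 1.311.
golden ratio ≈ 1.618; option A is nearest (Δ 0.013).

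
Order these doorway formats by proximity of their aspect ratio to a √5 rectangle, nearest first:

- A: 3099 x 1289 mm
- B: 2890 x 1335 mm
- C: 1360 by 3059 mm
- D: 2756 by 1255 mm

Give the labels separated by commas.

A: 3099/1289 ≈ 2.404 → |2.404 − 2.236| = 0.168
B: 2890/1335 ≈ 2.165 → |2.165 − 2.236| = 0.071
C: 3059/1360 ≈ 2.249 → |2.249 − 2.236| = 0.013
D: 2756/1255 ≈ 2.196 → |2.196 − 2.236| = 0.040

C, D, B, A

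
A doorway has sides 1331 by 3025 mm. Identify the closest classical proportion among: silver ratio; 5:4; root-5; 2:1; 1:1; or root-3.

3025/1331 ≈ 2.273. Nearest candidates are root-5 (2.236, off by 0.037) and silver ratio (2.414, off by 0.141).

root-5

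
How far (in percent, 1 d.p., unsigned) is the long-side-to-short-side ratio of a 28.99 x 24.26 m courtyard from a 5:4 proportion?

4.4%

Ratio = 28.99 / 24.26 ≈ 1.1950.
Ideal 5:4 = 1.2500. |1.1950 − 1.2500| / 1.2500 ≈ 4.40% → 4.4%.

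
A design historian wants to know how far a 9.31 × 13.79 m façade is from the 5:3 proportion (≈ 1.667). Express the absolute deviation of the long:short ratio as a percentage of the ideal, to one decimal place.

11.1%

Ratio = 13.79 / 9.31 ≈ 1.4812.
Ideal 5:3 ≈ 1.6667. |1.4812 − 1.6667| / 1.6667 ≈ 11.13% → 11.1%.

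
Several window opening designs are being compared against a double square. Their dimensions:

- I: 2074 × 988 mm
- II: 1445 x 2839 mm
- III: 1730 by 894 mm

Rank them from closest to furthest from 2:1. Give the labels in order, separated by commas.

II, III, I

I: 2074/988 ≈ 2.099 → |2.099 − 2.000| = 0.099
II: 2839/1445 ≈ 1.965 → |1.965 − 2.000| = 0.035
III: 1730/894 ≈ 1.935 → |1.935 − 2.000| = 0.065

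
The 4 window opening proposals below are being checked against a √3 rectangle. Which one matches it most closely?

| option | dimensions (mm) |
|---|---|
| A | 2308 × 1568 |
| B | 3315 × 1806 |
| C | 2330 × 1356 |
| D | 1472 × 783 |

C

Ratios (long/short): A ≈ 1.472; B ≈ 1.836; C ≈ 1.718; D ≈ 1.880.
root-3 ≈ 1.732; option C is nearest (Δ 0.014).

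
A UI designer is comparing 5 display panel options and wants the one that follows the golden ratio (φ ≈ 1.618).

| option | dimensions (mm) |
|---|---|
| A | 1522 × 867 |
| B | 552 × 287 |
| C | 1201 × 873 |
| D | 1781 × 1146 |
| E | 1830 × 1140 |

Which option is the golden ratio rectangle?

Ratios (long/short): A ≈ 1.755; B ≈ 1.923; C ≈ 1.376; D ≈ 1.554; E ≈ 1.605.
golden ratio ≈ 1.618; option E is nearest (Δ 0.013).

E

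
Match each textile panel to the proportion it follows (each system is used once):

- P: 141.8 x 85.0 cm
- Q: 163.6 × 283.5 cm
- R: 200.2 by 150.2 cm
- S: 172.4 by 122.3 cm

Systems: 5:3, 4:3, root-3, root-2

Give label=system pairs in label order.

Ratios: P ≈ 1.668; Q ≈ 1.733; R ≈ 1.333; S ≈ 1.410.
Targets: 5:3 ≈ 1.667; 4:3 ≈ 1.333; root-3 ≈ 1.732; root-2 ≈ 1.414.

P=5:3, Q=root-3, R=4:3, S=root-2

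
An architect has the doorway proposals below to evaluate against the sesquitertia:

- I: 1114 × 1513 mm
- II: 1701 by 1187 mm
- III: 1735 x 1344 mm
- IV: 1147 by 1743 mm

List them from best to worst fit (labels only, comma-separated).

Ratios: I = 1513 / 1114 ≈ 1.358; II = 1701 / 1187 ≈ 1.433; III = 1735 / 1344 ≈ 1.291; IV = 1743 / 1147 ≈ 1.520.
|Δ from 1.333|: I 0.025; II 0.100; III 0.042; IV 0.187.

I, III, II, IV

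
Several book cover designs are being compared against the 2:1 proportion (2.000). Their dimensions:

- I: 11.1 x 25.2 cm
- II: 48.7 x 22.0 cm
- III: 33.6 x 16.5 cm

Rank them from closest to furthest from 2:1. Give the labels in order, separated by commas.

Ratios: I = 25.2 / 11.1 ≈ 2.270; II = 48.7 / 22.0 ≈ 2.214; III = 33.6 / 16.5 ≈ 2.036.
|Δ from 2.000|: I 0.270; II 0.214; III 0.036.

III, II, I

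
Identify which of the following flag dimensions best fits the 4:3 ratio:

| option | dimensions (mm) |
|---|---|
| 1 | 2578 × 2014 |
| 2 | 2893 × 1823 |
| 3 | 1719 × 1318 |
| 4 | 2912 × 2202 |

Ratios (long/short): 1 ≈ 1.280; 2 ≈ 1.587; 3 ≈ 1.304; 4 ≈ 1.322.
4:3 ≈ 1.333; option 4 is nearest (Δ 0.011).

4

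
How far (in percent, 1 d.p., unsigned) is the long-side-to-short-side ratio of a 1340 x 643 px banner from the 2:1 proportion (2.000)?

4.2%

Ratio = 1340 / 643 ≈ 2.0840.
Ideal 2:1 = 2.0000. |2.0840 − 2.0000| / 2.0000 ≈ 4.20% → 4.2%.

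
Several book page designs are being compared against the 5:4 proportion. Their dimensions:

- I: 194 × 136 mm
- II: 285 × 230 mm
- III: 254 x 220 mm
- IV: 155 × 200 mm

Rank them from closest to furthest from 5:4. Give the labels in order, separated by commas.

Ratios: I = 194 / 136 ≈ 1.426; II = 285 / 230 ≈ 1.239; III = 254 / 220 ≈ 1.155; IV = 200 / 155 ≈ 1.290.
|Δ from 1.250|: I 0.176; II 0.011; III 0.095; IV 0.040.

II, IV, III, I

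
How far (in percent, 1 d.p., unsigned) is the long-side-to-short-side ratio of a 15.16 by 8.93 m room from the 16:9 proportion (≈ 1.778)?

Ratio = 15.16 / 8.93 ≈ 1.6976.
Ideal 16:9 ≈ 1.7778. |1.6976 − 1.7778| / 1.7778 ≈ 4.51% → 4.5%.

4.5%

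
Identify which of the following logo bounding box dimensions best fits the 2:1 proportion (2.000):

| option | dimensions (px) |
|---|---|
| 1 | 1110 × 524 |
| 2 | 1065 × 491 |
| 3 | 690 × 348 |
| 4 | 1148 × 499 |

3

Target 2:1 ≈ 2.000.
1: 2.118 (Δ0.118)  2: 2.169 (Δ0.169)  3: 1.983 (Δ0.017)  4: 2.301 (Δ0.301)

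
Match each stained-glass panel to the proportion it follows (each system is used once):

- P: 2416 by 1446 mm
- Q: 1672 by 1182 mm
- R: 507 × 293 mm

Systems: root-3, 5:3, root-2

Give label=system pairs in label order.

P = 2416/1446 ≈ 1.671 → 5:3 (1.667)
Q = 1672/1182 ≈ 1.415 → root-2 (1.414)
R = 507/293 ≈ 1.730 → root-3 (1.732)

P=5:3, Q=root-2, R=root-3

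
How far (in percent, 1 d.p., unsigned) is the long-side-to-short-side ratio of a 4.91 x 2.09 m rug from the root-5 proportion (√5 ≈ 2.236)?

Ratio = 4.91 / 2.09 ≈ 2.3493.
Ideal root-5 ≈ 2.2361. |2.3493 − 2.2361| / 2.2361 ≈ 5.06% → 5.1%.

5.1%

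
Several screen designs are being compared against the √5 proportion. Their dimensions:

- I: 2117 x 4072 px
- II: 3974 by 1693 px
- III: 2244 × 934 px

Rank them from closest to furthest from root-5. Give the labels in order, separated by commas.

Ratios: I = 4072 / 2117 ≈ 1.923; II = 3974 / 1693 ≈ 2.347; III = 2244 / 934 ≈ 2.403.
|Δ from 2.236|: I 0.313; II 0.111; III 0.167.

II, III, I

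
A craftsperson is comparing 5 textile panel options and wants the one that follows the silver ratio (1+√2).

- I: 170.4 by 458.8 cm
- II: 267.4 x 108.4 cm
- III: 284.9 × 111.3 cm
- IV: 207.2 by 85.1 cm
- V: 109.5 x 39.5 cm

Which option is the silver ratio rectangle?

Ratios (long/short): I ≈ 2.692; II ≈ 2.467; III ≈ 2.560; IV ≈ 2.435; V ≈ 2.772.
silver ratio ≈ 2.414; option IV is nearest (Δ 0.021).

IV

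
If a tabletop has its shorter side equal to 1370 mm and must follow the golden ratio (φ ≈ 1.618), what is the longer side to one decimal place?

golden ratio ≈ 1.61803.
Longer side = 1370 × 1.61803 ≈ 2216.701 → 2216.7 mm.

2216.7 mm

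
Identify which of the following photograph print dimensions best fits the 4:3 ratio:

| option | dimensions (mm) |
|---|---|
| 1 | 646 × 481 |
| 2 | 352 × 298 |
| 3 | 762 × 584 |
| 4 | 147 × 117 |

Target 4:3 ≈ 1.333.
1: 1.343 (Δ0.010)  2: 1.181 (Δ0.152)  3: 1.305 (Δ0.028)  4: 1.256 (Δ0.077)

1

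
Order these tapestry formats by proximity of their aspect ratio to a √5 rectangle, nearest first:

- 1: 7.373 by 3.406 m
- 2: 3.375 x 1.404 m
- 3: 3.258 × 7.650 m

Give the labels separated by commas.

1: 7.373/3.406 ≈ 2.165 → |2.165 − 2.236| = 0.071
2: 3.375/1.404 ≈ 2.404 → |2.404 − 2.236| = 0.168
3: 7.650/3.258 ≈ 2.348 → |2.348 − 2.236| = 0.112

1, 3, 2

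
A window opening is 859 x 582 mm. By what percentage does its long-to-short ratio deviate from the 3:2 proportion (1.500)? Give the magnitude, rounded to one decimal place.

Ratio = 859 / 582 ≈ 1.4759.
Ideal 3:2 = 1.5000. |1.4759 − 1.5000| / 1.5000 ≈ 1.61% → 1.6%.

1.6%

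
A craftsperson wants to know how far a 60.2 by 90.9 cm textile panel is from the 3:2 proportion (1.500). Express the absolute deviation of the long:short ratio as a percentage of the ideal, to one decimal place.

0.7%

Ratio = 90.9 / 60.2 ≈ 1.5100.
Ideal 3:2 = 1.5000. |1.5100 − 1.5000| / 1.5000 ≈ 0.67% → 0.7%.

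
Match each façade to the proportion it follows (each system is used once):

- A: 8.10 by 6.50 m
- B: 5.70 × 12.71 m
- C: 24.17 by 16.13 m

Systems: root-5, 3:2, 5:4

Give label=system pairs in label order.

A=5:4, B=root-5, C=3:2

Ratios: A ≈ 1.246; B ≈ 2.230; C ≈ 1.498.
Targets: root-5 ≈ 2.236; 3:2 ≈ 1.500; 5:4 ≈ 1.250.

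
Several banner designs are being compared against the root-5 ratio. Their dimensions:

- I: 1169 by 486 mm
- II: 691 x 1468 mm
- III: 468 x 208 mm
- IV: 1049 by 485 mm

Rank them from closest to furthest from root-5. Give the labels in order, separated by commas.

III, IV, II, I

Ratios: I = 1169 / 486 ≈ 2.405; II = 1468 / 691 ≈ 2.124; III = 468 / 208 ≈ 2.250; IV = 1049 / 485 ≈ 2.163.
|Δ from 2.236|: I 0.169; II 0.112; III 0.014; IV 0.073.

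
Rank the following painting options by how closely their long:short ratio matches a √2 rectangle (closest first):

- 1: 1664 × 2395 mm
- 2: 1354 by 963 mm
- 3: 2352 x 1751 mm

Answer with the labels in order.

2, 1, 3

Ratios: 1 = 2395 / 1664 ≈ 1.439; 2 = 1354 / 963 ≈ 1.406; 3 = 2352 / 1751 ≈ 1.343.
|Δ from 1.414|: 1 0.025; 2 0.008; 3 0.071.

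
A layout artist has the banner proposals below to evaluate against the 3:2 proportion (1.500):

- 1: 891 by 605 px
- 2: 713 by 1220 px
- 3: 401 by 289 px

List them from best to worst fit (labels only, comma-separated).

1, 3, 2

1: 891/605 ≈ 1.473 → |1.473 − 1.500| = 0.027
2: 1220/713 ≈ 1.711 → |1.711 − 1.500| = 0.211
3: 401/289 ≈ 1.388 → |1.388 − 1.500| = 0.112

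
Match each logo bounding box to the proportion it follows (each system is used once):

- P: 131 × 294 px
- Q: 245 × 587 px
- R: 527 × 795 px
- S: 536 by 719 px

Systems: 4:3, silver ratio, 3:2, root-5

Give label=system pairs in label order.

P=root-5, Q=silver ratio, R=3:2, S=4:3

Ratios: P ≈ 2.244; Q ≈ 2.396; R ≈ 1.509; S ≈ 1.341.
Targets: 4:3 ≈ 1.333; silver ratio ≈ 2.414; 3:2 ≈ 1.500; root-5 ≈ 2.236.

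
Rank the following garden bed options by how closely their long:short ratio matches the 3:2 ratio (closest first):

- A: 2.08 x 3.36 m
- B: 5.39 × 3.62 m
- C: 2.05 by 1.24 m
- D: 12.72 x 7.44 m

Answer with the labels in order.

B, A, C, D

Ratios: A = 3.36 / 2.08 ≈ 1.615; B = 5.39 / 3.62 ≈ 1.489; C = 2.05 / 1.24 ≈ 1.653; D = 12.72 / 7.44 ≈ 1.710.
|Δ from 1.500|: A 0.115; B 0.011; C 0.153; D 0.210.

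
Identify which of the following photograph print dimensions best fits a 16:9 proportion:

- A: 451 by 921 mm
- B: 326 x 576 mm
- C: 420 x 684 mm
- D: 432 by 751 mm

B

Ratios (long/short): A ≈ 2.042; B ≈ 1.767; C ≈ 1.629; D ≈ 1.738.
16:9 ≈ 1.778; option B is nearest (Δ 0.011).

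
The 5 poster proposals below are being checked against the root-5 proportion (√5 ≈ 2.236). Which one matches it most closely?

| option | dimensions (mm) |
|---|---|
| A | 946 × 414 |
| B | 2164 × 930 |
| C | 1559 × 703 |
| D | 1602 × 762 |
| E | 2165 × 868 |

Ratios (long/short): A ≈ 2.285; B ≈ 2.327; C ≈ 2.218; D ≈ 2.102; E ≈ 2.494.
root-5 ≈ 2.236; option C is nearest (Δ 0.018).

C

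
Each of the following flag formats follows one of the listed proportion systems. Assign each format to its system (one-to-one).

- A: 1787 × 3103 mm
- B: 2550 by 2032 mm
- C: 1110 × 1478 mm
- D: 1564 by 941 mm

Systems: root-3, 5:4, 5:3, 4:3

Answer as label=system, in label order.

A=root-3, B=5:4, C=4:3, D=5:3

Ratios: A ≈ 1.736; B ≈ 1.255; C ≈ 1.332; D ≈ 1.662.
Targets: root-3 ≈ 1.732; 5:4 ≈ 1.250; 5:3 ≈ 1.667; 4:3 ≈ 1.333.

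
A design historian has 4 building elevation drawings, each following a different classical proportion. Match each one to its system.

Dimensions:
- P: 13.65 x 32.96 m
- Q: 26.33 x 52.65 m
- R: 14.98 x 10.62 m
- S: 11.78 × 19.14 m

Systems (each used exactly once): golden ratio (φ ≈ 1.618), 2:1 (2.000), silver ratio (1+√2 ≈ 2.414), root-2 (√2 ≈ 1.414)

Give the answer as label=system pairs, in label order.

P=silver ratio, Q=2:1, R=root-2, S=golden ratio

P = 32.96/13.65 ≈ 2.415 → silver ratio (2.414)
Q = 52.65/26.33 ≈ 2.000 → 2:1 (2.000)
R = 14.98/10.62 ≈ 1.411 → root-2 (1.414)
S = 19.14/11.78 ≈ 1.625 → golden ratio (1.618)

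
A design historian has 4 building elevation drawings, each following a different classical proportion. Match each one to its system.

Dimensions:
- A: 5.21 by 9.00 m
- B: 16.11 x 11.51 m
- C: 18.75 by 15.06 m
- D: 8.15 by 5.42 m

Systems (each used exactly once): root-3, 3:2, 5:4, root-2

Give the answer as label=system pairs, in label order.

A = 9.00/5.21 ≈ 1.727 → root-3 (1.732)
B = 16.11/11.51 ≈ 1.400 → root-2 (1.414)
C = 18.75/15.06 ≈ 1.245 → 5:4 (1.250)
D = 8.15/5.42 ≈ 1.504 → 3:2 (1.500)

A=root-3, B=root-2, C=5:4, D=3:2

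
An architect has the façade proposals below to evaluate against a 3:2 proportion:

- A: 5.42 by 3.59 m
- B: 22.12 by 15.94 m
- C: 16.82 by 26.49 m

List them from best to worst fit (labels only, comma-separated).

A, C, B

A: 5.42/3.59 ≈ 1.510 → |1.510 − 1.500| = 0.010
B: 22.12/15.94 ≈ 1.388 → |1.388 − 1.500| = 0.112
C: 26.49/16.82 ≈ 1.575 → |1.575 − 1.500| = 0.075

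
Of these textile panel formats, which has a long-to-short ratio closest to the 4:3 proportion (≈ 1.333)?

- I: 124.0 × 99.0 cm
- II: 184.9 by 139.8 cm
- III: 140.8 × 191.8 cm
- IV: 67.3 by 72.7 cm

Target 4:3 ≈ 1.333.
I: 1.253 (Δ0.080)  II: 1.323 (Δ0.010)  III: 1.362 (Δ0.029)  IV: 1.080 (Δ0.253)

II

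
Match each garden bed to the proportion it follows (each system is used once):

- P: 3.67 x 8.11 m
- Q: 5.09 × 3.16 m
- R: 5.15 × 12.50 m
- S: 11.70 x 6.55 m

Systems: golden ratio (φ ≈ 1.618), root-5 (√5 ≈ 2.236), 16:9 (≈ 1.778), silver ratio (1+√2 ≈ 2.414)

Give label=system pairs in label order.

P=root-5, Q=golden ratio, R=silver ratio, S=16:9

P = 8.11/3.67 ≈ 2.210 → root-5 (2.236)
Q = 5.09/3.16 ≈ 1.611 → golden ratio (1.618)
R = 12.50/5.15 ≈ 2.427 → silver ratio (2.414)
S = 11.70/6.55 ≈ 1.786 → 16:9 (1.778)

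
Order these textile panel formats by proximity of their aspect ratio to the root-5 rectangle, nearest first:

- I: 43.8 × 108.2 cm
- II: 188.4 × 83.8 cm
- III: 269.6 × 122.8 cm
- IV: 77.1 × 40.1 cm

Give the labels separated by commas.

Ratios: I = 108.2 / 43.8 ≈ 2.470; II = 188.4 / 83.8 ≈ 2.248; III = 269.6 / 122.8 ≈ 2.195; IV = 77.1 / 40.1 ≈ 1.923.
|Δ from 2.236|: I 0.234; II 0.012; III 0.041; IV 0.313.

II, III, I, IV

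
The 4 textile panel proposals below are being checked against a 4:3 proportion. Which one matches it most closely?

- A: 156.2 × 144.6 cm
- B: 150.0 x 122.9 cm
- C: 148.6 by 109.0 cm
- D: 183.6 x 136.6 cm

D

Target 4:3 ≈ 1.333.
A: 1.080 (Δ0.253)  B: 1.221 (Δ0.112)  C: 1.363 (Δ0.030)  D: 1.344 (Δ0.011)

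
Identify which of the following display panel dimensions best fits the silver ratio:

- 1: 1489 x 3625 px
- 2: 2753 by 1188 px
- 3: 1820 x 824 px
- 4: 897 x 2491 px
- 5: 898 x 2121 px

Target silver ratio ≈ 2.414.
1: 2.435 (Δ0.021)  2: 2.317 (Δ0.097)  3: 2.209 (Δ0.205)  4: 2.777 (Δ0.363)  5: 2.362 (Δ0.052)

1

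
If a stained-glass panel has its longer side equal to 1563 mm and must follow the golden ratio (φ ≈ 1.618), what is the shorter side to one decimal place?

966.0 mm

golden ratio ≈ 1.61803.
Shorter side = 1563 ÷ 1.61803 ≈ 965.990 → 966.0 mm.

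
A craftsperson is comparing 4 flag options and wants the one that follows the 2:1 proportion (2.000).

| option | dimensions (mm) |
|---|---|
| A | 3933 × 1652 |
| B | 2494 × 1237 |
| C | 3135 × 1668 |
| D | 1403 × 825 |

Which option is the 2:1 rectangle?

B

Target 2:1 ≈ 2.000.
A: 2.381 (Δ0.381)  B: 2.016 (Δ0.016)  C: 1.879 (Δ0.121)  D: 1.701 (Δ0.299)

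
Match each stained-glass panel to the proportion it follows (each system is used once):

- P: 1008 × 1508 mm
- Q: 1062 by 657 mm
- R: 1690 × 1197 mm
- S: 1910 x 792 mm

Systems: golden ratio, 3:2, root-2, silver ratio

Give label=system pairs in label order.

P=3:2, Q=golden ratio, R=root-2, S=silver ratio

P = 1508/1008 ≈ 1.496 → 3:2 (1.500)
Q = 1062/657 ≈ 1.616 → golden ratio (1.618)
R = 1690/1197 ≈ 1.412 → root-2 (1.414)
S = 1910/792 ≈ 2.412 → silver ratio (2.414)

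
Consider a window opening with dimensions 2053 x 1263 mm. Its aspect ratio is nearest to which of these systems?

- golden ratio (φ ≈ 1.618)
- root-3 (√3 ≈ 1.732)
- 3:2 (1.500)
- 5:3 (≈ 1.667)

golden ratio

2053/1263 ≈ 1.625. Nearest candidates are golden ratio (1.618, off by 0.007) and 5:3 (1.667, off by 0.042).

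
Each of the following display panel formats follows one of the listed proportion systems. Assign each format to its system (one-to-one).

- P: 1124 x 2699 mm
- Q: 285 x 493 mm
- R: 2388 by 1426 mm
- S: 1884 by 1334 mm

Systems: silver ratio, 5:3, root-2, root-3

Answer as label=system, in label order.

P=silver ratio, Q=root-3, R=5:3, S=root-2

Ratios: P ≈ 2.401; Q ≈ 1.730; R ≈ 1.675; S ≈ 1.412.
Targets: silver ratio ≈ 2.414; 5:3 ≈ 1.667; root-2 ≈ 1.414; root-3 ≈ 1.732.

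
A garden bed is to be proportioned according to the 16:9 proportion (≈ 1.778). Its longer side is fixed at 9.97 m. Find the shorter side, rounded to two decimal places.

5.61 m

16:9 ≈ 1.77778.
Shorter side = 9.97 ÷ 1.77778 ≈ 5.6081 → 5.61 m.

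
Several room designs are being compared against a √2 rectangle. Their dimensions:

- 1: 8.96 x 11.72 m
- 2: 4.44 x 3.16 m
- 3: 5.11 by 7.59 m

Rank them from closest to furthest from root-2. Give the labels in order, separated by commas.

2, 3, 1

1: 11.72/8.96 ≈ 1.308 → |1.308 − 1.414| = 0.106
2: 4.44/3.16 ≈ 1.405 → |1.405 − 1.414| = 0.009
3: 7.59/5.11 ≈ 1.485 → |1.485 − 1.414| = 0.071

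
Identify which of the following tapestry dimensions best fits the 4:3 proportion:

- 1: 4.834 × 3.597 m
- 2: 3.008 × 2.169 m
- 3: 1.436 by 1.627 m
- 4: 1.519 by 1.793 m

1

Ratios (long/short): 1 ≈ 1.344; 2 ≈ 1.387; 3 ≈ 1.133; 4 ≈ 1.180.
4:3 ≈ 1.333; option 1 is nearest (Δ 0.011).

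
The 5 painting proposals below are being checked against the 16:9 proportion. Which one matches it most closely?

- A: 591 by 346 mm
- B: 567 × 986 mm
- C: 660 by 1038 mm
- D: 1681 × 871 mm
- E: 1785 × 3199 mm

E

Target 16:9 ≈ 1.778.
A: 1.708 (Δ0.070)  B: 1.739 (Δ0.039)  C: 1.573 (Δ0.205)  D: 1.930 (Δ0.152)  E: 1.792 (Δ0.014)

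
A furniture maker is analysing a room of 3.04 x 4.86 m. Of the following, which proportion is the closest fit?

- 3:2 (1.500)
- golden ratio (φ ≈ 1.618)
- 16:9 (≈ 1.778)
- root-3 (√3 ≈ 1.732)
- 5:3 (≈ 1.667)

golden ratio

4.86/3.04 ≈ 1.599. Nearest candidates are golden ratio (1.618, off by 0.019) and 5:3 (1.667, off by 0.068).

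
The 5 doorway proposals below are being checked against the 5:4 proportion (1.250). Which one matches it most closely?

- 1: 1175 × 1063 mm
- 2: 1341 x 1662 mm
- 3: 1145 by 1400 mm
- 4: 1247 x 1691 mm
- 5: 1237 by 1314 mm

Ratios (long/short): 1 ≈ 1.105; 2 ≈ 1.239; 3 ≈ 1.223; 4 ≈ 1.356; 5 ≈ 1.062.
5:4 ≈ 1.250; option 2 is nearest (Δ 0.011).

2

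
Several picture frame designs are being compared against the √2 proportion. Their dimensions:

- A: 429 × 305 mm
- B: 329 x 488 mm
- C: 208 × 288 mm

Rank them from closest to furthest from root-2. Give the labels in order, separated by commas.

A, C, B

A: 429/305 ≈ 1.407 → |1.407 − 1.414| = 0.007
B: 488/329 ≈ 1.483 → |1.483 − 1.414| = 0.069
C: 288/208 ≈ 1.385 → |1.385 − 1.414| = 0.029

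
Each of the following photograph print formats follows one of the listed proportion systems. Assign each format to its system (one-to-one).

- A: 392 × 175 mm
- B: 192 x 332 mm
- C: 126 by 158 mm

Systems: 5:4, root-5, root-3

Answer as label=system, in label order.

A=root-5, B=root-3, C=5:4

Ratios: A ≈ 2.240; B ≈ 1.729; C ≈ 1.254.
Targets: 5:4 ≈ 1.250; root-5 ≈ 2.236; root-3 ≈ 1.732.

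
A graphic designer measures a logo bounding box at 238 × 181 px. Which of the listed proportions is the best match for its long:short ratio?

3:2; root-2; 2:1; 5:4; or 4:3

4:3

Ratio = 238 / 181 ≈ 1.315.
Distances: 3:2 1.500 (Δ 0.185); root-2 1.414 (Δ 0.099); 2:1 2.000 (Δ 0.685); 5:4 1.250 (Δ 0.065); 4:3 1.333 (Δ 0.018).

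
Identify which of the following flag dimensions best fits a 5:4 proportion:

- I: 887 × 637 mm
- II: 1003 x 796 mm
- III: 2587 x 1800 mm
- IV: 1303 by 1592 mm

Target 5:4 ≈ 1.250.
I: 1.392 (Δ0.142)  II: 1.260 (Δ0.010)  III: 1.437 (Δ0.187)  IV: 1.222 (Δ0.028)

II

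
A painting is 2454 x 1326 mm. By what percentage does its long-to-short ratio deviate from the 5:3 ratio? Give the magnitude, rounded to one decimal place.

11.0%

Ratio = 2454 / 1326 ≈ 1.8507.
Ideal 5:3 ≈ 1.6667. |1.8507 − 1.6667| / 1.6667 ≈ 11.04% → 11.0%.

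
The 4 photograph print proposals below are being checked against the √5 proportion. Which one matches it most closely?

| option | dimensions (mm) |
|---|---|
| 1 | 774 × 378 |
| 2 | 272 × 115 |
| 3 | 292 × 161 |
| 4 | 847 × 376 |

4

Target root-5 ≈ 2.236.
1: 2.048 (Δ0.188)  2: 2.365 (Δ0.129)  3: 1.814 (Δ0.422)  4: 2.253 (Δ0.017)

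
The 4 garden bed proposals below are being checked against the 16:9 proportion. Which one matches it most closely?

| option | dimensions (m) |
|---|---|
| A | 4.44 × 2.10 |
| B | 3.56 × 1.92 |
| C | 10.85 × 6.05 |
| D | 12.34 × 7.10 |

C

Target 16:9 ≈ 1.778.
A: 2.114 (Δ0.336)  B: 1.854 (Δ0.076)  C: 1.793 (Δ0.015)  D: 1.738 (Δ0.040)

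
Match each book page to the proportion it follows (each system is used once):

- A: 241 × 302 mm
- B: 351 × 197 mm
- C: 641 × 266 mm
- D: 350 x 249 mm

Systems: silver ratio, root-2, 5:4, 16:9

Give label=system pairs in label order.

Ratios: A ≈ 1.253; B ≈ 1.782; C ≈ 2.410; D ≈ 1.406.
Targets: silver ratio ≈ 2.414; root-2 ≈ 1.414; 5:4 ≈ 1.250; 16:9 ≈ 1.778.

A=5:4, B=16:9, C=silver ratio, D=root-2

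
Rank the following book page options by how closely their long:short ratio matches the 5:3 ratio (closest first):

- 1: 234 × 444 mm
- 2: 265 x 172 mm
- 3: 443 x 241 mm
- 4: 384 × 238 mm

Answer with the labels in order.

1: 444/234 ≈ 1.897 → |1.897 − 1.667| = 0.230
2: 265/172 ≈ 1.541 → |1.541 − 1.667| = 0.126
3: 443/241 ≈ 1.838 → |1.838 − 1.667| = 0.171
4: 384/238 ≈ 1.613 → |1.613 − 1.667| = 0.054

4, 2, 3, 1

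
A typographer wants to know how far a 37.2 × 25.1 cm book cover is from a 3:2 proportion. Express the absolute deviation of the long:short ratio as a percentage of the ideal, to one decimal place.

Ratio = 37.2 / 25.1 ≈ 1.4821.
Ideal 3:2 = 1.5000. |1.4821 − 1.5000| / 1.5000 ≈ 1.19% → 1.2%.

1.2%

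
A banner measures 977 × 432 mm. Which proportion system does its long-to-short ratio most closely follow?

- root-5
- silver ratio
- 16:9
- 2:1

Ratio = 977 / 432 ≈ 2.262.
Distances: root-5 2.236 (Δ 0.026); silver ratio 2.414 (Δ 0.152); 16:9 1.778 (Δ 0.484); 2:1 2.000 (Δ 0.262).

root-5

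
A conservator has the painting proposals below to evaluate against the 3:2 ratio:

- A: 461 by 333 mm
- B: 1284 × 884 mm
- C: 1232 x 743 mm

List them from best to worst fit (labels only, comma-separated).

Ratios: A = 461 / 333 ≈ 1.384; B = 1284 / 884 ≈ 1.452; C = 1232 / 743 ≈ 1.658.
|Δ from 1.500|: A 0.116; B 0.048; C 0.158.

B, A, C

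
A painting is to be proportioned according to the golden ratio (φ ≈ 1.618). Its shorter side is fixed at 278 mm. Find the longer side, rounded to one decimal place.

449.8 mm

golden ratio ≈ 1.61803.
Longer side = 278 × 1.61803 ≈ 449.812 → 449.8 mm.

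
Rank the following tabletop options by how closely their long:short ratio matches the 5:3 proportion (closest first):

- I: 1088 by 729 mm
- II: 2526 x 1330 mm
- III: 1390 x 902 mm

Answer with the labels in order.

I: 1088/729 ≈ 1.492 → |1.492 − 1.667| = 0.175
II: 2526/1330 ≈ 1.899 → |1.899 − 1.667| = 0.232
III: 1390/902 ≈ 1.541 → |1.541 − 1.667| = 0.126

III, I, II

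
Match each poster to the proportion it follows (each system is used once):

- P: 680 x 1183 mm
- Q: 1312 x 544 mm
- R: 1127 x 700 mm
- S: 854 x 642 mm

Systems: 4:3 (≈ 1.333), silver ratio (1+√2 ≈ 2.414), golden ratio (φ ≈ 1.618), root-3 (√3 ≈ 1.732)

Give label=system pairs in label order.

P = 1183/680 ≈ 1.740 → root-3 (1.732)
Q = 1312/544 ≈ 2.412 → silver ratio (2.414)
R = 1127/700 ≈ 1.610 → golden ratio (1.618)
S = 854/642 ≈ 1.330 → 4:3 (1.333)

P=root-3, Q=silver ratio, R=golden ratio, S=4:3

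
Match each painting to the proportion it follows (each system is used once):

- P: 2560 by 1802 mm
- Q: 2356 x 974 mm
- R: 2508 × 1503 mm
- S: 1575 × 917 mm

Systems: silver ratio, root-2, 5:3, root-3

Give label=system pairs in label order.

P=root-2, Q=silver ratio, R=5:3, S=root-3

Ratios: P ≈ 1.421; Q ≈ 2.419; R ≈ 1.669; S ≈ 1.718.
Targets: silver ratio ≈ 2.414; root-2 ≈ 1.414; 5:3 ≈ 1.667; root-3 ≈ 1.732.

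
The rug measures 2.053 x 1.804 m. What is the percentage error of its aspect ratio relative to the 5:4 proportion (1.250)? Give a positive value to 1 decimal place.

Ratio = 2.053 / 1.804 ≈ 1.1380.
Ideal 5:4 = 1.2500. |1.1380 − 1.2500| / 1.2500 ≈ 8.96% → 9.0%.

9.0%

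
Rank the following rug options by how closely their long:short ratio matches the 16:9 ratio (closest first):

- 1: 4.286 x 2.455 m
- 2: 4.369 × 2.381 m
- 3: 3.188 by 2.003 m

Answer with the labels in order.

1, 2, 3

1: 4.286/2.455 ≈ 1.746 → |1.746 − 1.778| = 0.032
2: 4.369/2.381 ≈ 1.835 → |1.835 − 1.778| = 0.057
3: 3.188/2.003 ≈ 1.592 → |1.592 − 1.778| = 0.186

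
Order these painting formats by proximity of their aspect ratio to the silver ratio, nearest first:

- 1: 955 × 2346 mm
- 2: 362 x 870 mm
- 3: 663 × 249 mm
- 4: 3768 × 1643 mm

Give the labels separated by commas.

1: 2346/955 ≈ 2.457 → |2.457 − 2.414| = 0.043
2: 870/362 ≈ 2.403 → |2.403 − 2.414| = 0.011
3: 663/249 ≈ 2.663 → |2.663 − 2.414| = 0.249
4: 3768/1643 ≈ 2.293 → |2.293 − 2.414| = 0.121

2, 1, 4, 3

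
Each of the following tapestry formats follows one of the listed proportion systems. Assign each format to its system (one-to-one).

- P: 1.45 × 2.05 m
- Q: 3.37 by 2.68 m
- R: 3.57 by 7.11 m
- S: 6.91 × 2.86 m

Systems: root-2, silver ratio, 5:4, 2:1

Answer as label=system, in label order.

P=root-2, Q=5:4, R=2:1, S=silver ratio

Ratios: P ≈ 1.414; Q ≈ 1.257; R ≈ 1.992; S ≈ 2.416.
Targets: root-2 ≈ 1.414; silver ratio ≈ 2.414; 5:4 ≈ 1.250; 2:1 ≈ 2.000.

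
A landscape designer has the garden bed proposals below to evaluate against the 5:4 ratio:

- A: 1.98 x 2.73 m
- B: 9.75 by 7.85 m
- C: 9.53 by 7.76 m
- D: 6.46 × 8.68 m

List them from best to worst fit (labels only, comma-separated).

B, C, D, A

A: 2.73/1.98 ≈ 1.379 → |1.379 − 1.250| = 0.129
B: 9.75/7.85 ≈ 1.242 → |1.242 − 1.250| = 0.008
C: 9.53/7.76 ≈ 1.228 → |1.228 − 1.250| = 0.022
D: 8.68/6.46 ≈ 1.344 → |1.344 − 1.250| = 0.094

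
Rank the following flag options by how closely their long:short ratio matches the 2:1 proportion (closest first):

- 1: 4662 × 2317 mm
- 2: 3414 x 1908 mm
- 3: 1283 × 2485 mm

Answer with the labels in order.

1, 3, 2

Ratios: 1 = 4662 / 2317 ≈ 2.012; 2 = 3414 / 1908 ≈ 1.789; 3 = 2485 / 1283 ≈ 1.937.
|Δ from 2.000|: 1 0.012; 2 0.211; 3 0.063.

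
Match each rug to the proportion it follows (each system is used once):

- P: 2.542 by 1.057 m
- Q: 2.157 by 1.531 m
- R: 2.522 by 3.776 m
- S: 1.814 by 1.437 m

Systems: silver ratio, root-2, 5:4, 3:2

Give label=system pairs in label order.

Ratios: P ≈ 2.405; Q ≈ 1.409; R ≈ 1.497; S ≈ 1.262.
Targets: silver ratio ≈ 2.414; root-2 ≈ 1.414; 5:4 ≈ 1.250; 3:2 ≈ 1.500.

P=silver ratio, Q=root-2, R=3:2, S=5:4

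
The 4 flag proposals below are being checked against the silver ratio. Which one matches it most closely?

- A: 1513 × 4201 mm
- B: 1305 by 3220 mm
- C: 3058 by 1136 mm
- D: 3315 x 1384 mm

D

Target silver ratio ≈ 2.414.
A: 2.777 (Δ0.363)  B: 2.467 (Δ0.053)  C: 2.692 (Δ0.278)  D: 2.395 (Δ0.019)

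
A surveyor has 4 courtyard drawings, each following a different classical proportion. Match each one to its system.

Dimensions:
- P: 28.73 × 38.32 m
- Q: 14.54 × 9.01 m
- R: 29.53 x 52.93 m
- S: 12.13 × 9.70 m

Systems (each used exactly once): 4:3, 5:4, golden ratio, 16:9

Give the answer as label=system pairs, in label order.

P = 38.32/28.73 ≈ 1.334 → 4:3 (1.333)
Q = 14.54/9.01 ≈ 1.614 → golden ratio (1.618)
R = 52.93/29.53 ≈ 1.792 → 16:9 (1.778)
S = 12.13/9.70 ≈ 1.251 → 5:4 (1.250)

P=4:3, Q=golden ratio, R=16:9, S=5:4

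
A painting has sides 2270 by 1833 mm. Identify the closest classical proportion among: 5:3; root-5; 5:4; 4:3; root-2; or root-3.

5:4

2270/1833 ≈ 1.238. Nearest candidates are 5:4 (1.250, off by 0.012) and 4:3 (1.333, off by 0.095).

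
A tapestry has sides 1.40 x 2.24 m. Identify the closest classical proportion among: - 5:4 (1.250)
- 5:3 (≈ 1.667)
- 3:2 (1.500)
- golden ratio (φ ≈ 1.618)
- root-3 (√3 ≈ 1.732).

golden ratio

Ratio = 2.24 / 1.40 ≈ 1.600.
Distances: 5:4 1.250 (Δ 0.350); 5:3 1.667 (Δ 0.067); 3:2 1.500 (Δ 0.100); golden ratio 1.618 (Δ 0.018); root-3 1.732 (Δ 0.132).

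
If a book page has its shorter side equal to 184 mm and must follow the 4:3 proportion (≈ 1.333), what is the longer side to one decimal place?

245.3 mm

4:3 ≈ 1.33333.
Longer side = 184 × 1.33333 ≈ 245.333 → 245.3 mm.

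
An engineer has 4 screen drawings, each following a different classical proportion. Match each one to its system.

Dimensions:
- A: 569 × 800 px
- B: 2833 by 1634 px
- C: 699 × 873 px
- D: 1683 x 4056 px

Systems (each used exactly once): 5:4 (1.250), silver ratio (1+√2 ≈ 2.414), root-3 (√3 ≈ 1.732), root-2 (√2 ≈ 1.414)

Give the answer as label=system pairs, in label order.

A=root-2, B=root-3, C=5:4, D=silver ratio

Ratios: A ≈ 1.406; B ≈ 1.734; C ≈ 1.249; D ≈ 2.410.
Targets: 5:4 ≈ 1.250; silver ratio ≈ 2.414; root-3 ≈ 1.732; root-2 ≈ 1.414.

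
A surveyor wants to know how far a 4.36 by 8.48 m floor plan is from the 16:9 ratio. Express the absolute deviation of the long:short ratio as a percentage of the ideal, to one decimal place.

Ratio = 8.48 / 4.36 ≈ 1.9450.
Ideal 16:9 ≈ 1.7778. |1.9450 − 1.7778| / 1.7778 ≈ 9.40% → 9.4%.

9.4%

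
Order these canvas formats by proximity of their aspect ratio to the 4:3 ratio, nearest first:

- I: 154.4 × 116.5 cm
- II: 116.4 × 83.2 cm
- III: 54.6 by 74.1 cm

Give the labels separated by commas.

I: 154.4/116.5 ≈ 1.325 → |1.325 − 1.333| = 0.008
II: 116.4/83.2 ≈ 1.399 → |1.399 − 1.333| = 0.066
III: 74.1/54.6 ≈ 1.357 → |1.357 − 1.333| = 0.024

I, III, II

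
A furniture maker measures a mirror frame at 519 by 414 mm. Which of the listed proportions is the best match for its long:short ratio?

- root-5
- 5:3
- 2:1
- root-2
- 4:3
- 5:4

5:4

519/414 ≈ 1.254. Nearest candidates are 5:4 (1.250, off by 0.004) and 4:3 (1.333, off by 0.079).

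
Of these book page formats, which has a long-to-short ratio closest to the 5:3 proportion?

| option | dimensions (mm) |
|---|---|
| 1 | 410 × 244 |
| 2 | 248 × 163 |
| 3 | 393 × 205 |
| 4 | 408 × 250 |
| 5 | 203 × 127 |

1

Target 5:3 ≈ 1.667.
1: 1.680 (Δ0.013)  2: 1.521 (Δ0.146)  3: 1.917 (Δ0.250)  4: 1.632 (Δ0.035)  5: 1.598 (Δ0.069)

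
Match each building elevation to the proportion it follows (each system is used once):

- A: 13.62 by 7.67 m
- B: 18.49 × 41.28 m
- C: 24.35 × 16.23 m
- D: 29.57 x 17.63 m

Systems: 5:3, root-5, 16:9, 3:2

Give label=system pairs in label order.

A = 13.62/7.67 ≈ 1.776 → 16:9 (1.778)
B = 41.28/18.49 ≈ 2.233 → root-5 (2.236)
C = 24.35/16.23 ≈ 1.500 → 3:2 (1.500)
D = 29.57/17.63 ≈ 1.677 → 5:3 (1.667)

A=16:9, B=root-5, C=3:2, D=5:3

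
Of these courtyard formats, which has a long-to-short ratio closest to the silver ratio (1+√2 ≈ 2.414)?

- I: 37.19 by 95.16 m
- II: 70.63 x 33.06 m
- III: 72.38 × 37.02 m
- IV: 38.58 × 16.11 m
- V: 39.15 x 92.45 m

Target silver ratio ≈ 2.414.
I: 2.559 (Δ0.145)  II: 2.136 (Δ0.278)  III: 1.955 (Δ0.459)  IV: 2.395 (Δ0.019)  V: 2.361 (Δ0.053)

IV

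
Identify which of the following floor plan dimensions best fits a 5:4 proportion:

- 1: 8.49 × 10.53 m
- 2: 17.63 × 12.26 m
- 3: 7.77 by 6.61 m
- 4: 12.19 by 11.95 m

1

Ratios (long/short): 1 ≈ 1.240; 2 ≈ 1.438; 3 ≈ 1.175; 4 ≈ 1.020.
5:4 ≈ 1.250; option 1 is nearest (Δ 0.010).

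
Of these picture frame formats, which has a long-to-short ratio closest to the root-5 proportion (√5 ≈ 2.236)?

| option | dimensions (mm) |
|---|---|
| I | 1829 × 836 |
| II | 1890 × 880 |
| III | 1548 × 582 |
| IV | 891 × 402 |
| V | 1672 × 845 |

IV

Ratios (long/short): I ≈ 2.188; II ≈ 2.148; III ≈ 2.660; IV ≈ 2.216; V ≈ 1.979.
root-5 ≈ 2.236; option IV is nearest (Δ 0.020).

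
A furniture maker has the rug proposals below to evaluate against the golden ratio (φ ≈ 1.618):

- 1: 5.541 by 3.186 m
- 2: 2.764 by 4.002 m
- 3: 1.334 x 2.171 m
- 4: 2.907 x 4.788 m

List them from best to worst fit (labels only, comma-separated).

3, 4, 1, 2

1: 5.541/3.186 ≈ 1.739 → |1.739 − 1.618| = 0.121
2: 4.002/2.764 ≈ 1.448 → |1.448 − 1.618| = 0.170
3: 2.171/1.334 ≈ 1.627 → |1.627 − 1.618| = 0.009
4: 4.788/2.907 ≈ 1.647 → |1.647 − 1.618| = 0.029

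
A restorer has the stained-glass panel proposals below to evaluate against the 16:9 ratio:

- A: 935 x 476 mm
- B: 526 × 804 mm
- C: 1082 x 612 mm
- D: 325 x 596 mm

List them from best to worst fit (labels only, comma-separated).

A: 935/476 ≈ 1.964 → |1.964 − 1.778| = 0.186
B: 804/526 ≈ 1.529 → |1.529 − 1.778| = 0.249
C: 1082/612 ≈ 1.768 → |1.768 − 1.778| = 0.010
D: 596/325 ≈ 1.834 → |1.834 − 1.778| = 0.056

C, D, A, B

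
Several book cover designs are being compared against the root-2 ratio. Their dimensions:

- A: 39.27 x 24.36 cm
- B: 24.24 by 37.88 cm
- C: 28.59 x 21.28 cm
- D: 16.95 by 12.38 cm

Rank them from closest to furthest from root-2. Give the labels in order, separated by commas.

Ratios: A = 39.27 / 24.36 ≈ 1.612; B = 37.88 / 24.24 ≈ 1.563; C = 28.59 / 21.28 ≈ 1.344; D = 16.95 / 12.38 ≈ 1.369.
|Δ from 1.414|: A 0.198; B 0.149; C 0.070; D 0.045.

D, C, B, A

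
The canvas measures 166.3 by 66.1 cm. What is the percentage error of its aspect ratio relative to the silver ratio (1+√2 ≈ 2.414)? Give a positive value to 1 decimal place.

4.2%

Ratio = 166.3 / 66.1 ≈ 2.5159.
Ideal silver ratio ≈ 2.4142. |2.5159 − 2.4142| / 2.4142 ≈ 4.21% → 4.2%.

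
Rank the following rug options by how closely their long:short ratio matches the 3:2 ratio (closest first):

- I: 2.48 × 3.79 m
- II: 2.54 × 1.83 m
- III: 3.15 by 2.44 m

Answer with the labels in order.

I, II, III

Ratios: I = 3.79 / 2.48 ≈ 1.528; II = 2.54 / 1.83 ≈ 1.388; III = 3.15 / 2.44 ≈ 1.291.
|Δ from 1.500|: I 0.028; II 0.112; III 0.209.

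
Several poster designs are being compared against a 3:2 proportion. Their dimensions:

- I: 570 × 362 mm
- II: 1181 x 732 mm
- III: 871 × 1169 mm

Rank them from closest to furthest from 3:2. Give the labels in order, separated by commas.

Ratios: I = 570 / 362 ≈ 1.575; II = 1181 / 732 ≈ 1.613; III = 1169 / 871 ≈ 1.342.
|Δ from 1.500|: I 0.075; II 0.113; III 0.158.

I, II, III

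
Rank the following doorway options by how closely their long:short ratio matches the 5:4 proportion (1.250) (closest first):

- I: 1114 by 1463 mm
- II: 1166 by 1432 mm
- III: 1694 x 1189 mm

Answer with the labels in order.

II, I, III

I: 1463/1114 ≈ 1.313 → |1.313 − 1.250| = 0.063
II: 1432/1166 ≈ 1.228 → |1.228 − 1.250| = 0.022
III: 1694/1189 ≈ 1.425 → |1.425 − 1.250| = 0.175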